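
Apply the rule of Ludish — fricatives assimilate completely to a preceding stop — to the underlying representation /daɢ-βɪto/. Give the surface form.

[daɢɢɪto]

/β/ is the segment targeted by the rule; it sits immediately after /ɢ/, so it assimilates completely and surfaces as [ɢ].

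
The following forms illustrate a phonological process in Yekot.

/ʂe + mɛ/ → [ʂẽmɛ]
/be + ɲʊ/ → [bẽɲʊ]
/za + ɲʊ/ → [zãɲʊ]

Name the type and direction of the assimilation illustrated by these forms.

regressive nasality assimilation (vowel nasalisation)

The vowel /e/ surfaces as nasalised [ẽ] next to the following nasal /m/ — it has acquired the [+nasal] feature of its neighbour.
Likewise in the remaining data: /e/ → [ẽ] before /ɲ/; /a/ → [ã] before /ɲ/ — each time a vowel is nasalised next to a following nasal.
Because the conditioning nasal is to the right of the vowel that changes, the process is regressive (anticipatory).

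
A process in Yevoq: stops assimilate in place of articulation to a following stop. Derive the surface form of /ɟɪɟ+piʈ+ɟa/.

[ɟɪbpicɟa]

The rule targets /ɟ/ (voiced palatal stop), which sits before the trigger /p/ (bilabial).
Changing only its place to bilabial gives [b] — the voiced bilabial stop.
The same rule applies at the second boundary: /ʈ/ → [c] next to /ɟ/.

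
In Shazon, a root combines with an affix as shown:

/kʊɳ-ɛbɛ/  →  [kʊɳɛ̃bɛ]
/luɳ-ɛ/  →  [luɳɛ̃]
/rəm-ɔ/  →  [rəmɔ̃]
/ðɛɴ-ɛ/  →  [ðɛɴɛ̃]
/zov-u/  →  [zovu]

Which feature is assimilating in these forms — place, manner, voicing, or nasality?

The vowel /ɛ/ surfaces as nasalised [ɛ̃] next to the preceding nasal /ɳ/ — it has acquired the [+nasal] feature of its neighbour.
The other forms show the same pattern: /ɔ/ → [ɔ̃] after /m/; /ɛ/ → [ɛ̃] after /ɴ/ — each time a vowel is nasalised next to a preceding nasal.
No change occurs in [zovu] because the vowel at the boundary is adjacent to an oral consonant, not a nasal (/u/ next to /v/).

nasality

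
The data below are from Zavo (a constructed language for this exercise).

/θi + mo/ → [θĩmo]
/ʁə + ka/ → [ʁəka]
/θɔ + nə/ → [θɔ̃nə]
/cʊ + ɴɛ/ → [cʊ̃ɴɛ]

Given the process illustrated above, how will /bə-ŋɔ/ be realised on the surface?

The data show regressive nasality assimilation (vowel nasalisation): /i/ → [ĩ] before /m/; /ɔ/ → [ɔ̃] before /n/; /ʊ/ → [ʊ̃] before /ɴ/ — a vowel is nasalised by an immediately following nasal consonant.
No change occurs in [ʁəka] because the vowel at the boundary is adjacent to an oral consonant, not a nasal (/ə/ next to /k/).
The vowel /ə/ is adjacent to the following nasal /ŋ/, so it acquires [+nasal] and surfaces as [ə̃].

[bə̃ŋɔ]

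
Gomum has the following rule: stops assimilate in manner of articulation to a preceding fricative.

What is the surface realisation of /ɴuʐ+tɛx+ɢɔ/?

[ɴuʐsɛxʁɔ]

/t/ is a voiceless alveolar stop. The preceding trigger /ʐ/ is a fricative, so /t/ must become a fricative as well.
The voiceless alveolar fricative is [s], so /t/ → [s].
At the second juncture, /ɢ/ likewise becomes [ʁ] adjacent to /x/.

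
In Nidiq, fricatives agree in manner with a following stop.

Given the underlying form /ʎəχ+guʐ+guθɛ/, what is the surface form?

The rule targets /χ/ (voiceless uvular fricative), which sits before the trigger /g/ (stop).
A voiceless uvular stop is [q], so the surface segment is [q].
At the second juncture, /ʐ/ likewise becomes [ɖ] adjacent to /g/.

[ʎəqguɖguθɛ]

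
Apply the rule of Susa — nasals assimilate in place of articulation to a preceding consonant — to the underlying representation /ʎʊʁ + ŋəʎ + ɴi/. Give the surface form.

[ʎʊʁɴəʎɲi]

/ŋ/ is a voiced velar nasal. The preceding trigger /ʁ/ is uvular, so /ŋ/ must become uvular as well.
The voiced uvular nasal is [ɴ], so /ŋ/ → [ɴ].
The same rule applies at the second boundary: /ɴ/ → [ɲ] next to /ʎ/.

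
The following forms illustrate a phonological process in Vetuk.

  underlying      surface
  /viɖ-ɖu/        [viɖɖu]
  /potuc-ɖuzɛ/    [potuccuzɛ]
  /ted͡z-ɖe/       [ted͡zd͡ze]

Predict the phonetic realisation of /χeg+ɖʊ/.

[χeggʊ]

The data show progressive total assimilation (/ɖ/ → [c] after /c/; /ɖ/ → [d͡z] after /d͡z/): in every case the target segment becomes identical to its preceding neighbour, copying more than a single feature.
In [viɖɖu] the two consonants at the boundary are already identical (/ɖ/ + /ɖ/), so the rule applies vacuously and nothing changes.
/ɖ/ is the segment targeted by the rule; it sits immediately after /g/, so it assimilates completely and surfaces as [g].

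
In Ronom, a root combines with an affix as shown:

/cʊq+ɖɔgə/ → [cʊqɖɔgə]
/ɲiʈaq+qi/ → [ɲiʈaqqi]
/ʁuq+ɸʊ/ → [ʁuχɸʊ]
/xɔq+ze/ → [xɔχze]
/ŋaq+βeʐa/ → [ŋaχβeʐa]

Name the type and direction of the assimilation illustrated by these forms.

Comparing underlying and surface forms, /q/ → [χ] is the alternation; the neighbouring /ɸ/ is constant.
The change stop → fricative matches the manner of the following /ɸ/, identifying this as manner assimilation.
Place and voice are unchanged, so the assimilation is partial, not total.
The same holds elsewhere in the data: /q/ → [χ] before /z/ (stop → fricative, matching a fricative); /q/ → [χ] before /β/ (stop → fricative, matching a fricative) — only manner changes, and always toward the following segment.
Nothing changes in [cʊqɖɔgə], [ɲiʈaqqi]: there the adjacent consonants already agree in manner (/q/ and /ɖ/ are both stops; /q/ and /q/ are both stops), so these forms are consistent with the same rule.
The trigger is the following segment, so the direction is regressive (anticipatory).

regressive manner assimilation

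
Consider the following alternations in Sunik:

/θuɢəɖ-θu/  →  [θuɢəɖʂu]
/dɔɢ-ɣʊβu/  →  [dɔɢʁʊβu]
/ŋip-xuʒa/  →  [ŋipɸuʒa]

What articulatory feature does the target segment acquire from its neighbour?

The segment that alternates is /θ/, which surfaces as [ʂ] when adjacent to /ɖ/.
The change dental → retroflex matches the place of the preceding /ɖ/, identifying this as place assimilation.
The other alternating forms pattern the same way: /ɣ/ → [ʁ] after /ɢ/ (velar → uvular, matching uvular); /x/ → [ɸ] after /p/ (velar → bilabial, matching bilabial) — only place changes, and always toward the preceding segment.

place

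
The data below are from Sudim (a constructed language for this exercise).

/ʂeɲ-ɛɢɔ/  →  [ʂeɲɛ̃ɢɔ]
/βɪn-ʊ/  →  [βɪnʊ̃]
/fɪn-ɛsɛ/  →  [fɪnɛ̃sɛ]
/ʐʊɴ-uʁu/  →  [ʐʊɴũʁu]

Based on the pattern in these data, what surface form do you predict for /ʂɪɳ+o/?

The data show progressive nasality assimilation (vowel nasalisation): /ɛ/ → [ɛ̃] after /ɲ/; /ʊ/ → [ʊ̃] after /n/; /ɛ/ → [ɛ̃] after /n/; /u/ → [ũ] after /ɴ/ — a vowel is nasalised by an immediately preceding nasal consonant.
The vowel /o/ is adjacent to the preceding nasal /ɳ/, so it acquires [+nasal] and surfaces as [õ].

[ʂɪɳõ]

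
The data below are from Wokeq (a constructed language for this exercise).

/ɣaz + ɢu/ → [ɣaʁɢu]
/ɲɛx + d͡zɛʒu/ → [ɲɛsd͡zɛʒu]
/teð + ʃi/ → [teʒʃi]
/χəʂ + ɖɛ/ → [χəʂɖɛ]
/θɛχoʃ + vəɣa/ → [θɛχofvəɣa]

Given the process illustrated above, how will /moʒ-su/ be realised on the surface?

The data show regressive place assimilation: /z/ → [ʁ] before /ɢ/; /x/ → [s] before /d͡z/; /ð/ → [ʒ] before /ʃ/; /ʃ/ → [f] before /v/. In each pair only place changes, matching the following consonant, while manner and voice stay constant.
No alternation appears in [χəʂɖɛ]: there the adjacent consonants already agree in place (/ʂ/ and /ɖ/ are both retroflex), so this form is consistent with the same rule.
/ʒ/ is a voiced postalveolar fricative. The following trigger /s/ is alveolar, so /ʒ/ must become alveolar as well.
A voiced alveolar fricative is [z], so the surface segment is [z].

[mozsu]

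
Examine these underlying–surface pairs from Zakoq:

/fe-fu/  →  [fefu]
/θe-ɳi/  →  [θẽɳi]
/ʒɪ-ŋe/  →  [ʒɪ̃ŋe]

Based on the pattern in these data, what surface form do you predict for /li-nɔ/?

The data show regressive nasality assimilation (vowel nasalisation): /e/ → [ẽ] before /ɳ/; /ɪ/ → [ɪ̃] before /ŋ/ — a vowel is nasalised by an immediately following nasal consonant.
No change occurs in [fefu] because the vowel at the boundary is adjacent to an oral consonant, not a nasal (/e/ next to /f/).
/i/ sits next to the nasal /n/ and is therefore nasalised to [ĩ].

[lĩnɔ]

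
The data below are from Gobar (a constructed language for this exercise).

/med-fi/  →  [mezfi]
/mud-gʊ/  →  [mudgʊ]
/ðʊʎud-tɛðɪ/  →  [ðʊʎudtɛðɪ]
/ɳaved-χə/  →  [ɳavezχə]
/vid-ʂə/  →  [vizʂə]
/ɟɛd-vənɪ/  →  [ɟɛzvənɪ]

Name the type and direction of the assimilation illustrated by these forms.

regressive manner assimilation

Underlying /d/ is realised as [z] next to /f/; /f/ itself does not change.
The change stop → fricative matches the manner of the following /f/, identifying this as manner assimilation.
Place and voice are unchanged, so the assimilation is partial, not total.
The other alternating forms pattern the same way: /d/ → [z] before /χ/ (stop → fricative, matching a fricative); /d/ → [z] before /ʂ/ (stop → fricative, matching a fricative); /d/ → [z] before /v/ (stop → fricative, matching a fricative) — only manner changes, and always toward the following segment.
No alternation appears in [mudgʊ], [ðʊʎudtɛðɪ]: there the adjacent consonants already agree in manner (/d/ and /g/ are both stops; /d/ and /t/ are both stops), so these forms are consistent with the same rule.
The trigger is the following segment, so the direction is regressive (anticipatory).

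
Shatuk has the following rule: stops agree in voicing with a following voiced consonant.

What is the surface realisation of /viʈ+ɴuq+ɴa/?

[viɖɴuɢɴa]

The rule targets /ʈ/ (voiceless retroflex stop), which sits before the trigger /ɴ/ (voiced).
A voiced retroflex stop is [ɖ], so the surface segment is [ɖ].
At the second juncture, /q/ likewise becomes [ɢ] adjacent to /ɴ/.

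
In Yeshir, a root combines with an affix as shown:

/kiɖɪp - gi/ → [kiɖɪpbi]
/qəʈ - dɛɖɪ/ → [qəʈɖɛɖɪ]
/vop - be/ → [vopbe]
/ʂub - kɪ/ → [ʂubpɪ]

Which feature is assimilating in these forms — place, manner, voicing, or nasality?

Comparing underlying and surface forms, /g/ → [b] is the alternation; the neighbouring /p/ is constant.
The change velar → bilabial matches the place of the preceding /p/, identifying this as place assimilation.
The same holds elsewhere in the data: /d/ → [ɖ] after /ʈ/ (alveolar → retroflex, matching retroflex); /k/ → [p] after /b/ (velar → bilabial, matching bilabial) — only place changes, and always toward the preceding segment.
No alternation appears in [vopbe]: there the adjacent consonants already agree in place (/b/ and /p/ are both bilabial), so this form is consistent with the same rule.

place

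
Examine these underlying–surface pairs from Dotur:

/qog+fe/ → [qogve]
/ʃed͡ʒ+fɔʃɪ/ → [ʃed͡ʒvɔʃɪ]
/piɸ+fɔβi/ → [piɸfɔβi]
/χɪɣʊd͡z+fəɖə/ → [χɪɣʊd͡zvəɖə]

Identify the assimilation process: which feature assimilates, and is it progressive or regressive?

progressive voicing assimilation

Comparing underlying and surface forms, /f/ → [v] is the alternation; the neighbouring /g/ is constant.
The change voiceless → voiced matches the voicing of the preceding /g/, identifying this as voicing assimilation.
Place and manner are unchanged, so the assimilation is partial, not total.
The same holds elsewhere in the data: /f/ → [v] after /d͡ʒ/ (voiceless → voiced, matching voiced); /f/ → [v] after /d͡z/ (voiceless → voiced, matching voiced) — only voicing changes, and always toward the preceding segment.
Nothing changes in [piɸfɔβi]: there the adjacent consonants already agree in voicing (/f/ and /ɸ/ are both voiceless), so this form is consistent with the same rule.
The trigger is the preceding segment, so the direction is progressive (perseverative).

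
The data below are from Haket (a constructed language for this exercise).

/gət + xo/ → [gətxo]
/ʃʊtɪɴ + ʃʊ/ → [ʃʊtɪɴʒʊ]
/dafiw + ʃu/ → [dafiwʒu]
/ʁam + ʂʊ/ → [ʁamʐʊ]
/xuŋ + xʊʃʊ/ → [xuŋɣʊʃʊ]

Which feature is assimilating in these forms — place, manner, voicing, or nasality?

voicing

The segment that alternates is /ʃ/, which surfaces as [ʒ] when adjacent to /ɴ/.
The change voiceless → voiced matches the voicing of the preceding /ɴ/, identifying this as voicing assimilation.
The other alternating forms pattern the same way: /ʃ/ → [ʒ] after /w/ (voiceless → voiced, matching voiced); /ʂ/ → [ʐ] after /m/ (voiceless → voiced, matching voiced); /x/ → [ɣ] after /ŋ/ (voiceless → voiced, matching voiced) — only voicing changes, and always toward the preceding segment.
No alternation appears in [gətxo]: there the adjacent consonants already agree in voicing (/x/ and /t/ are both voiceless), so this form is consistent with the same rule.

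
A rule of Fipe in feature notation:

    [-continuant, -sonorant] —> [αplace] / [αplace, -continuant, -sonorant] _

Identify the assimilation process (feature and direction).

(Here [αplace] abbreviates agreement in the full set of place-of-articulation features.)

The shared variable α links the value of the place features (abbreviated [place]) on the target to the same value on the neighbouring segment, so place is the feature that assimilates.
Since the environment is written before the underscore, the trigger precedes the target; the direction is progressive.

progressive place assimilation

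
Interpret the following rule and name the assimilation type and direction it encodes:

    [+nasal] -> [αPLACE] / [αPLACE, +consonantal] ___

progressive place assimilation

The rule copies the place features (abbreviated [PLACE]) from the environment onto the target, so the assimilating feature is place.
The conditioning segment sits to the left of the focus bar, meaning the trigger precedes the segment that changes — progressive assimilation.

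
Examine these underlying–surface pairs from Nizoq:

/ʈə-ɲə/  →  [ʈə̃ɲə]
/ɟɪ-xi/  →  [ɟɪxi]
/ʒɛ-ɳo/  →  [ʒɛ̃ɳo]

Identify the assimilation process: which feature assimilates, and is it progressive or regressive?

regressive nasality assimilation (vowel nasalisation)

The vowel /ə/ surfaces as nasalised [ə̃] next to the following nasal /ɲ/ — it has acquired the [+nasal] feature of its neighbour.
Likewise in the remaining data: /ɛ/ → [ɛ̃] before /ɳ/ — each time a vowel is nasalised next to a following nasal.
No change occurs in [ɟɪxi] because the vowel at the boundary is adjacent to an oral consonant, not a nasal (/ɪ/ next to /x/).
Because the conditioning nasal is to the right of the vowel that changes, the process is regressive (anticipatory).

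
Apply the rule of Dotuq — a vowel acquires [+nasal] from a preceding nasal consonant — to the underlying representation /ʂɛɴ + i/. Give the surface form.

/i/ sits next to the nasal /ɴ/ and is therefore nasalised to [ĩ].

[ʂɛɴĩ]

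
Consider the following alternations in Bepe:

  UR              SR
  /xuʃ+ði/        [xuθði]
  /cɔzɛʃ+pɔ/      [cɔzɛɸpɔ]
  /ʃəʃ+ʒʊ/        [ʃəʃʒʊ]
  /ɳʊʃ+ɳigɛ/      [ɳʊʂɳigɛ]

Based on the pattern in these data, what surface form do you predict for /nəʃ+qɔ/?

[nəχqɔ]

The data show regressive place assimilation: /ʃ/ → [θ] before /ð/; /ʃ/ → [ɸ] before /p/; /ʃ/ → [ʂ] before /ɳ/. In each pair only place changes, matching the following consonant, while manner and voice stay constant.
No alternation appears in [ʃəʃʒʊ]: there the adjacent consonants already agree in place (/ʃ/ and /ʒ/ are both postalveolar), so this form is consistent with the same rule.
/ʃ/ is a voiceless postalveolar fricative. The following trigger /q/ is uvular, so /ʃ/ must become uvular as well.
A voiceless uvular fricative is [χ], so the surface segment is [χ].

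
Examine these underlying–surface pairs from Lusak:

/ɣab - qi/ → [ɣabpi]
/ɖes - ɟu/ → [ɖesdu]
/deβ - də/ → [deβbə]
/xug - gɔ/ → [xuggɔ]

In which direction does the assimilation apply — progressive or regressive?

progressive

The segment that alternates is /q/, which surfaces as [p] when adjacent to /b/.
The change uvular → bilabial matches the place of the preceding /b/, identifying this as place assimilation.
The same holds elsewhere in the data: /ɟ/ → [d] after /s/ (palatal → alveolar, matching alveolar); /d/ → [b] after /β/ (alveolar → bilabial, matching bilabial) — only place changes, and always toward the preceding segment.
No alternation appears in [xuggɔ]: there the adjacent consonants already agree in place (/g/ and /g/ are both velar), so this form is consistent with the same rule.
The trigger is the preceding segment, so the direction is progressive (perseverative).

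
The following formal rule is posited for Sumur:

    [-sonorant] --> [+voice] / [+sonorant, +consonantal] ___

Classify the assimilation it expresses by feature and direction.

progressive voicing assimilation

The structural change is [+voice], and the conditioning segment [+sonorant, +consonantal] (a sonorant consonant) is itself voiced, so the target comes to share the voicing of its neighbour — voicing assimilation.
The conditioning segment sits to the left of the focus bar, meaning the trigger precedes the segment that changes — progressive assimilation.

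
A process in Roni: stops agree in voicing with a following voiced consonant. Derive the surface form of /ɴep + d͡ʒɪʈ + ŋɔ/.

The rule targets /p/ (voiceless bilabial stop), which sits before the trigger /d͡ʒ/ (voiced).
A voiced bilabial stop is [b], so the surface segment is [b].
At the second juncture, /ʈ/ likewise becomes [ɖ] adjacent to /ŋ/.

[ɴebd͡ʒɪɖŋɔ]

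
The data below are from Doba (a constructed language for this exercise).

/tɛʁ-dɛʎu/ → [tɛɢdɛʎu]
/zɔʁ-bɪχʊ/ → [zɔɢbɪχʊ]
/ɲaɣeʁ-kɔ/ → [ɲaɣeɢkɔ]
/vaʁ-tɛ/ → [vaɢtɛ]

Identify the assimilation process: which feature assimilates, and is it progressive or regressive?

The segment that alternates is /ʁ/, which surfaces as [ɢ] when adjacent to /d/.
/ʁ/ is a fricative while /d/ is a stop; the output [ɢ] is a stop, matching the trigger — so the feature that spreads is manner.
Place and voice are unchanged, so the assimilation is partial, not total.
Checking the remaining alternations: /ʁ/ → [ɢ] before /b/ (fricative → stop, matching a stop); /ʁ/ → [ɢ] before /k/ (fricative → stop, matching a stop); /ʁ/ → [ɢ] before /t/ (fricative → stop, matching a stop) — only manner changes, and always toward the following segment.
Since the segment that changes precedes the conditioning segment, the assimilation is regressive.

regressive manner assimilation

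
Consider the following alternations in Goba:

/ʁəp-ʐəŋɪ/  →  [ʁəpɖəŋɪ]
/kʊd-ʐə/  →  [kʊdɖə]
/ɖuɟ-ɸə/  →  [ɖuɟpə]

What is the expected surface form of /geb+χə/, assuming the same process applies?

The data show progressive manner assimilation: /ʐ/ → [ɖ] after /p/; /ʐ/ → [ɖ] after /d/; /ɸ/ → [p] after /ɟ/. In each pair only manner changes, matching the preceding consonant, while place and voice stay constant.
The rule targets /χ/ (voiceless uvular fricative), which sits after the trigger /b/ (stop).
A voiceless uvular stop is [q], so the surface segment is [q].

[gebqə]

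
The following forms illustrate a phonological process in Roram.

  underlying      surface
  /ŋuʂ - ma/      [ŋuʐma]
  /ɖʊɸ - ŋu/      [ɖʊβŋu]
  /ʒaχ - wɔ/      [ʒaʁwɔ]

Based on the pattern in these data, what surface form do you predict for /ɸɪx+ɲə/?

The data show regressive voicing assimilation: /ʂ/ → [ʐ] before /m/; /ɸ/ → [β] before /ŋ/; /χ/ → [ʁ] before /w/. In each pair only voicing changes, matching the following consonant, while place and manner stay constant.
/x/ is a voiceless velar fricative. The following trigger /ɲ/ is voiced, so /x/ must become voiced as well.
A voiced velar fricative is [ɣ], so the surface segment is [ɣ].

[ɸɪɣɲə]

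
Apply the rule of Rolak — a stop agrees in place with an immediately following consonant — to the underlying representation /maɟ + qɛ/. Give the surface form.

[maɢqɛ]

/ɟ/ is a voiced palatal stop. The following trigger /q/ is uvular, so /ɟ/ must become uvular as well.
Changing only its place to uvular gives [ɢ] — the voiced uvular stop.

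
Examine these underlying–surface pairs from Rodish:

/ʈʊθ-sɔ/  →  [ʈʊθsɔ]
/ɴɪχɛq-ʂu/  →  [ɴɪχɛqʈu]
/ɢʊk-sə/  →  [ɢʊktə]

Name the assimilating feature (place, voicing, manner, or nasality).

manner

Underlying /ʂ/ is realised as [ʈ] next to /q/; /q/ itself does not change.
The change fricative → stop matches the manner of the preceding /q/, identifying this as manner assimilation.
Checking the remaining alternation: /s/ → [t] after /k/ (fricative → stop, matching a stop) — only manner changes, and always toward the preceding segment.
No alternation appears in [ʈʊθsɔ]: there the adjacent consonants already agree in manner (/s/ and /θ/ are both fricatives), so this form is consistent with the same rule.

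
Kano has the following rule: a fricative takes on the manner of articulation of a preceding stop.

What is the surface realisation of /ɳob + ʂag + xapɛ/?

[ɳobʈagkapɛ]

/ʂ/ is a voiceless retroflex fricative. The preceding trigger /b/ is a stop, so /ʂ/ must become a stop as well.
The voiceless retroflex stop is [ʈ], so /ʂ/ → [ʈ].
At the second juncture, /x/ likewise becomes [k] adjacent to /g/.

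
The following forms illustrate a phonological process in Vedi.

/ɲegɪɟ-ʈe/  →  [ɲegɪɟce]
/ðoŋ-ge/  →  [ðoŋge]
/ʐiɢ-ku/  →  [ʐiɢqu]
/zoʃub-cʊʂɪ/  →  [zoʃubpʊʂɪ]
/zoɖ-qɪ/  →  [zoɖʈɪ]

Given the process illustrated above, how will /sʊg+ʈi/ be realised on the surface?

The data show progressive place assimilation: /ʈ/ → [c] after /ɟ/; /k/ → [q] after /ɢ/; /c/ → [p] after /b/; /q/ → [ʈ] after /ɖ/. In each pair only place changes, matching the preceding consonant, while manner and voice stay constant.
No alternation appears in [ðoŋge]: there the adjacent consonants already agree in place (/g/ and /ŋ/ are both velar), so this form is consistent with the same rule.
The rule targets /ʈ/ (voiceless retroflex stop), which sits after the trigger /g/ (velar).
Changing only its place to velar gives [k] — the voiceless velar stop.

[sʊgki]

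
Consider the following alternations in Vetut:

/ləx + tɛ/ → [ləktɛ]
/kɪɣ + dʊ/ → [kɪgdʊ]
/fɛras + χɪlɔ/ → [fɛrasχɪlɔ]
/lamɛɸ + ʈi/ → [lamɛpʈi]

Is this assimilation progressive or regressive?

Comparing underlying and surface forms, /x/ → [k] is the alternation; the neighbouring /t/ is constant.
/x/ is a fricative while /t/ is a stop; the output [k] is a stop, matching the trigger — so the feature that spreads is manner.
The same holds elsewhere in the data: /ɣ/ → [g] before /d/ (fricative → stop, matching a stop); /ɸ/ → [p] before /ʈ/ (fricative → stop, matching a stop) — only manner changes, and always toward the following segment.
No alternation appears in [fɛrasχɪlɔ]: there the adjacent consonants already agree in manner (/s/ and /χ/ are both fricatives), so this form is consistent with the same rule.
Since the segment that changes precedes the conditioning segment, the assimilation is regressive.

regressive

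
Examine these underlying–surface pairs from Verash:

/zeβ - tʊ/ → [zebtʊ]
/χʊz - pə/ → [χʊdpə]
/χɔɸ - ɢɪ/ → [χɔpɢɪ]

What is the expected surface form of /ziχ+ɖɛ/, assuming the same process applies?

The data show regressive manner assimilation: /β/ → [b] before /t/; /z/ → [d] before /p/; /ɸ/ → [p] before /ɢ/. In each pair only manner changes, matching the following consonant, while place and voice stay constant.
The rule targets /χ/ (voiceless uvular fricative), which sits before the trigger /ɖ/ (stop).
Changing only its manner to stop gives [q] — the voiceless uvular stop.

[ziqɖɛ]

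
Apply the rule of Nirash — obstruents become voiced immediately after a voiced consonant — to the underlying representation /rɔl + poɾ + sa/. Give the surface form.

The rule targets /p/ (voiceless bilabial stop), which sits after the trigger /l/ (voiced).
Changing only its voicing to voiced gives [b] — the voiced bilabial stop.
At the second juncture, /s/ likewise becomes [z] adjacent to /ɾ/.

[rɔlboɾza]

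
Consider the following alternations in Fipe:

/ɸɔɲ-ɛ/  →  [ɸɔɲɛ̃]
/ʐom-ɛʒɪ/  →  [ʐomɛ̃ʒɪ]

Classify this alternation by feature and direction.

The vowel /ɛ/ surfaces as nasalised [ɛ̃] next to the preceding nasal /ɲ/ — it has acquired the [+nasal] feature of its neighbour.
Likewise in the remaining data: /ɛ/ → [ɛ̃] after /m/ — each time a vowel is nasalised next to a preceding nasal.
Because the conditioning nasal is to the left of the vowel that changes, the process is progressive (perseverative).

progressive nasality assimilation (vowel nasalisation)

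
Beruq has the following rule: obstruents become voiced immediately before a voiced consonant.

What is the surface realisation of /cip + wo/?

/p/ is a voiceless bilabial stop. The following trigger /w/ is voiced, so /p/ must become voiced as well.
The voiced bilabial stop is [b], so /p/ → [b].

[cibwo]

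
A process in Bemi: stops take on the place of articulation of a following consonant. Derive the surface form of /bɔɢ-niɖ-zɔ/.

/ɢ/ is a voiced uvular stop. The following trigger /n/ is alveolar, so /ɢ/ must become alveolar as well.
The voiced alveolar stop is [d], so /ɢ/ → [d].
The same rule applies at the second boundary: /ɖ/ → [d] next to /z/.

[bɔdnidzɔ]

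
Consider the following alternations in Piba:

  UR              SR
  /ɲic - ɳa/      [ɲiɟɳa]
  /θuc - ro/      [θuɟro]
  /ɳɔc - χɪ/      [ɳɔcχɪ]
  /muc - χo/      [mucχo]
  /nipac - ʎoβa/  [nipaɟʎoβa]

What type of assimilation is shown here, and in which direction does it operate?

regressive voicing assimilation

The segment that alternates is /c/, which surfaces as [ɟ] when adjacent to /ɳ/.
The change voiceless → voiced matches the voicing of the following /ɳ/, identifying this as voicing assimilation.
Place and manner are unchanged, so the assimilation is partial, not total.
Checking the remaining alternations: /c/ → [ɟ] before /r/ (voiceless → voiced, matching voiced); /c/ → [ɟ] before /ʎ/ (voiceless → voiced, matching voiced) — only voicing changes, and always toward the following segment.
Nothing changes in [ɳɔcχɪ], [mucχo]: there the adjacent consonants already agree in voicing (/c/ and /χ/ are both voiceless; /c/ and /χ/ are both voiceless), so these forms are consistent with the same rule.
The trigger is the following segment, so the direction is regressive (anticipatory).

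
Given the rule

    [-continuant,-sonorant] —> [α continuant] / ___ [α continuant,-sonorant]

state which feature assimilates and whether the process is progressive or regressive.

The shared variable α links the value of [continuant] on the target to that of the neighbouring obstruent. [continuant] distinguishes stops from fricatives — a manner-of-articulation feature — so this is manner assimilation.
The conditioning segment sits to the right of the focus bar, meaning the trigger follows the segment that changes — regressive assimilation.

regressive manner assimilation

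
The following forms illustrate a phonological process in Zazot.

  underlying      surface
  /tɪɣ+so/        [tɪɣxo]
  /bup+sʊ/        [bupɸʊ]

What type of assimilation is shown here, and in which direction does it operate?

Comparing underlying and surface forms, /s/ → [x] is the alternation; the neighbouring /ɣ/ is constant.
The change alveolar → velar matches the place of the preceding /ɣ/, identifying this as place assimilation.
Manner and voice are unchanged, so the assimilation is partial, not total.
The other alternating form patterns the same way: /s/ → [ɸ] after /p/ (alveolar → bilabial, matching bilabial) — only place changes, and always toward the preceding segment.
Since the segment that changes follows the conditioning segment, the assimilation is progressive.

progressive place assimilation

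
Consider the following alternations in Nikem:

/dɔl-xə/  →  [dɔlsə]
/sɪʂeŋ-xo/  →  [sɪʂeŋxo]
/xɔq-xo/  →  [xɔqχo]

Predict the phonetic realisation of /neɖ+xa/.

The data show progressive place assimilation: /x/ → [s] after /l/; /x/ → [χ] after /q/. In each pair only place changes, matching the preceding consonant, while manner and voice stay constant.
Nothing changes in [sɪʂeŋxo]: there the adjacent consonants already agree in place (/x/ and /ŋ/ are both velar), so this form is consistent with the same rule.
/x/ is a voiceless velar fricative. The preceding trigger /ɖ/ is retroflex, so /x/ must become retroflex as well.
A voiceless retroflex fricative is [ʂ], so the surface segment is [ʂ].

[neɖʂa]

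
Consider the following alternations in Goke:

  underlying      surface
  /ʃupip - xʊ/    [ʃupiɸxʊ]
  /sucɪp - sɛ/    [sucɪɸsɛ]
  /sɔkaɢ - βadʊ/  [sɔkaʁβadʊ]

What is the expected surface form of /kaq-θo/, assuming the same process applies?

[kaχθo]

The data show regressive manner assimilation: /p/ → [ɸ] before /x/; /p/ → [ɸ] before /s/; /ɢ/ → [ʁ] before /β/. In each pair only manner changes, matching the following consonant, while place and voice stay constant.
The rule targets /q/ (voiceless uvular stop), which sits before the trigger /θ/ (fricative).
The voiceless uvular fricative is [χ], so /q/ → [χ].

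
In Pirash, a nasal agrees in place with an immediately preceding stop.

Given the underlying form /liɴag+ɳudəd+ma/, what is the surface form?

The rule targets /ɳ/ (voiced retroflex nasal), which sits after the trigger /g/ (velar).
The voiced velar nasal is [ŋ], so /ɳ/ → [ŋ].
At the second juncture, /m/ likewise becomes [n] adjacent to /d/.

[liɴagŋudədna]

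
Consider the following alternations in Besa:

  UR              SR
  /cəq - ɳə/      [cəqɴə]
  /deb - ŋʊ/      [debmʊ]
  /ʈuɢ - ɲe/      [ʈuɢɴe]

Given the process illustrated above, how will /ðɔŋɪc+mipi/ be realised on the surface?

[ðɔŋɪcɲipi]

The data show progressive place assimilation: /ɳ/ → [ɴ] after /q/; /ŋ/ → [m] after /b/; /ɲ/ → [ɴ] after /ɢ/. In each pair only place changes, matching the preceding consonant, while manner and voice stay constant.
/m/ is a voiced bilabial nasal. The preceding trigger /c/ is palatal, so /m/ must become palatal as well.
A voiced palatal nasal is [ɲ], so the surface segment is [ɲ].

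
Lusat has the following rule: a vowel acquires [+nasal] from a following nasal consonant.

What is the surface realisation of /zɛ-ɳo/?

The vowel /ɛ/ is adjacent to the following nasal /ɳ/, so it acquires [+nasal] and surfaces as [ɛ̃].

[zɛ̃ɳo]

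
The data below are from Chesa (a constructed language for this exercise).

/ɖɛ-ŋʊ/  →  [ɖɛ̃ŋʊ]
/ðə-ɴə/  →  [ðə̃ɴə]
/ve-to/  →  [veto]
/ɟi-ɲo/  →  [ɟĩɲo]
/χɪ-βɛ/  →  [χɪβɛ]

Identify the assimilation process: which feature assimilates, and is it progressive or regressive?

The vowel /ɛ/ surfaces as nasalised [ɛ̃] next to the following nasal /ŋ/ — it has acquired the [+nasal] feature of its neighbour.
The other forms show the same pattern: /ə/ → [ə̃] before /ɴ/; /i/ → [ĩ] before /ɲ/ — each time a vowel is nasalised next to a following nasal.
No change occurs in [veto], [χɪβɛ] because the vowel at the boundary is adjacent to an oral consonant, not a nasal (/e/ next to /t/; /ɪ/ next to /β/).
Because the conditioning nasal is to the right of the vowel that changes, the process is regressive (anticipatory).

regressive nasality assimilation (vowel nasalisation)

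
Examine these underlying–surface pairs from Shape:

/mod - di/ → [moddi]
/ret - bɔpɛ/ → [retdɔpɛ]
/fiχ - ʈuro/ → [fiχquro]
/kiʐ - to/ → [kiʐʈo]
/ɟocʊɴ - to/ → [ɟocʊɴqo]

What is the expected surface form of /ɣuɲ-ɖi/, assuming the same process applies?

[ɣuɲɟi]

The data show progressive place assimilation: /b/ → [d] after /t/; /ʈ/ → [q] after /χ/; /t/ → [ʈ] after /ʐ/; /t/ → [q] after /ɴ/. In each pair only place changes, matching the preceding consonant, while manner and voice stay constant.
Nothing changes in [moddi]: there the adjacent consonants already agree in place (/d/ and /d/ are both alveolar), so this form is consistent with the same rule.
The rule targets /ɖ/ (voiced retroflex stop), which sits after the trigger /ɲ/ (palatal).
The voiced palatal stop is [ɟ], so /ɖ/ → [ɟ].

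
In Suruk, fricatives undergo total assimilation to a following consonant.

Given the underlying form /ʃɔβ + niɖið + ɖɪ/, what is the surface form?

/β/ is the segment targeted by the rule; it sits immediately before /n/, so it assimilates completely and surfaces as [n].
The same rule applies at the second boundary: /ð/ → [ɖ] next to /ɖ/.

[ʃɔnniɖiɖɖɪ]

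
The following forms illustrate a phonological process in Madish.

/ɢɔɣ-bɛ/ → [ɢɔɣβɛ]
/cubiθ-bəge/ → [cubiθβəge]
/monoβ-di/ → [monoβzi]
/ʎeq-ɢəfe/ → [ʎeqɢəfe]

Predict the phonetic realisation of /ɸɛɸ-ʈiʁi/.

The data show progressive manner assimilation: /b/ → [β] after /ɣ/; /b/ → [β] after /θ/; /d/ → [z] after /β/. In each pair only manner changes, matching the preceding consonant, while place and voice stay constant.
Nothing changes in [ʎeqɢəfe]: there the adjacent consonants already agree in manner (/ɢ/ and /q/ are both stops), so this form is consistent with the same rule.
The rule targets /ʈ/ (voiceless retroflex stop), which sits after the trigger /ɸ/ (fricative).
The voiceless retroflex fricative is [ʂ], so /ʈ/ → [ʂ].

[ɸɛɸʂiʁi]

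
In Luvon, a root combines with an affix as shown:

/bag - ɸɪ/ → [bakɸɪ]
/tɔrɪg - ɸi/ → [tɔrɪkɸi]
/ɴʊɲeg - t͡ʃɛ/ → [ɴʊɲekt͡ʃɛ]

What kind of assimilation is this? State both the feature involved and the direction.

regressive voicing assimilation

Comparing underlying and surface forms, /g/ → [k] is the alternation; the neighbouring /ɸ/ is constant.
/g/ is voiced while /ɸ/ is voiceless; the output [k] is voiceless, matching the trigger — so the feature that spreads is voicing.
Place and manner are unchanged, so the assimilation is partial, not total.
The same holds elsewhere in the data: /g/ → [k] before /t͡ʃ/ (voiced → voiceless, matching voiceless) — only voicing changes, and always toward the following segment.
Since the segment that changes precedes the conditioning segment, the assimilation is regressive.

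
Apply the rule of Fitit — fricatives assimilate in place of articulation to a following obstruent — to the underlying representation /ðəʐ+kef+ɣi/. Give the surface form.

[ðəɣkexɣi]

/ʐ/ is a voiced retroflex fricative. The following trigger /k/ is velar, so /ʐ/ must become velar as well.
A voiced velar fricative is [ɣ], so the surface segment is [ɣ].
At the second juncture, /f/ likewise becomes [x] adjacent to /ɣ/.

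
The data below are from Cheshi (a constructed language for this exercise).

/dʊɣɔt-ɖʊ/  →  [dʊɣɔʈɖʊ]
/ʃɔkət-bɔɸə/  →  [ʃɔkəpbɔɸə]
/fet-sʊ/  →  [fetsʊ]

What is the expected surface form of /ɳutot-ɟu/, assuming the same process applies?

[ɳutocɟu]

The data show regressive place assimilation: /t/ → [ʈ] before /ɖ/; /t/ → [p] before /b/. In each pair only place changes, matching the following consonant, while manner and voice stay constant.
No alternation appears in [fetsʊ]: there the adjacent consonants already agree in place (/t/ and /s/ are both alveolar), so this form is consistent with the same rule.
/t/ is a voiceless alveolar stop. The following trigger /ɟ/ is palatal, so /t/ must become palatal as well.
Changing only its place to palatal gives [c] — the voiceless palatal stop.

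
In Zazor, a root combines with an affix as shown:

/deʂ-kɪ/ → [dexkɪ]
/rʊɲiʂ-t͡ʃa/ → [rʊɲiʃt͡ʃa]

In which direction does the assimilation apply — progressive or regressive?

The segment that alternates is /ʂ/, which surfaces as [x] when adjacent to /k/.
The change retroflex → velar matches the place of the following /k/, identifying this as place assimilation.
Checking the remaining alternation: /ʂ/ → [ʃ] before /t͡ʃ/ (retroflex → postalveolar, matching postalveolar) — only place changes, and always toward the following segment.
The trigger is the following segment, so the direction is regressive (anticipatory).

regressive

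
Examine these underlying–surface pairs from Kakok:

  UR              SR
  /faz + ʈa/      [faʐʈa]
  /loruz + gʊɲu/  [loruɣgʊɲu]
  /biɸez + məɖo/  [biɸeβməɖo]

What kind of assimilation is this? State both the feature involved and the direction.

regressive place assimilation

Comparing underlying and surface forms, /z/ → [ʐ] is the alternation; the neighbouring /ʈ/ is constant.
/z/ is alveolar while /ʈ/ is retroflex; the output [ʐ] is retroflex, matching the trigger — so the feature that spreads is place.
Manner and voice are unchanged, so the assimilation is partial, not total.
The same holds elsewhere in the data: /z/ → [ɣ] before /g/ (alveolar → velar, matching velar); /z/ → [β] before /m/ (alveolar → bilabial, matching bilabial) — only place changes, and always toward the following segment.
Since the segment that changes precedes the conditioning segment, the assimilation is regressive.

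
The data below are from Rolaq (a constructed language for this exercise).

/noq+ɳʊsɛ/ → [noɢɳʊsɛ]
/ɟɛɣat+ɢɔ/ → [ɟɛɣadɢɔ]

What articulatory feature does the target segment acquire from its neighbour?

Comparing underlying and surface forms, /q/ → [ɢ] is the alternation; the neighbouring /ɳ/ is constant.
The change voiceless → voiced matches the voicing of the following /ɳ/, identifying this as voicing assimilation.
The same holds elsewhere in the data: /t/ → [d] before /ɢ/ (voiceless → voiced, matching voiced) — only voicing changes, and always toward the following segment.

voicing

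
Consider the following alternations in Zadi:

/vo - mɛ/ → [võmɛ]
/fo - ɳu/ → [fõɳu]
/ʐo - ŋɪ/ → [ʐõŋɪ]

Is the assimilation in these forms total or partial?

partial assimilation

The vowel /o/ surfaces as nasalised [õ] next to the following nasal /m/ — it has acquired the [+nasal] feature of its neighbour.
The other forms show the same pattern: /o/ → [õ] before /ɳ/; /o/ → [õ] before /ŋ/ — each time a vowel is nasalised next to a following nasal.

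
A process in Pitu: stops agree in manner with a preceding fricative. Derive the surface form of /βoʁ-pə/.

[βoʁɸə]

/p/ is a voiceless bilabial stop. The preceding trigger /ʁ/ is a fricative, so /p/ must become a fricative as well.
Changing only its manner to fricative gives [ɸ] — the voiceless bilabial fricative.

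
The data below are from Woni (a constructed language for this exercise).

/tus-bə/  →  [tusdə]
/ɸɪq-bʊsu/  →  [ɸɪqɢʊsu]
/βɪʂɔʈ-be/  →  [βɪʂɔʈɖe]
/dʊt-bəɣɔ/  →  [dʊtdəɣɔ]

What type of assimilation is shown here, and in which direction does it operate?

Comparing underlying and surface forms, /b/ → [d] is the alternation; the neighbouring /s/ is constant.
The change bilabial → alveolar matches the place of the preceding /s/, identifying this as place assimilation.
Manner and voice are unchanged, so the assimilation is partial, not total.
The same holds elsewhere in the data: /b/ → [ɢ] after /q/ (bilabial → uvular, matching uvular); /b/ → [ɖ] after /ʈ/ (bilabial → retroflex, matching retroflex); /b/ → [d] after /t/ (bilabial → alveolar, matching alveolar) — only place changes, and always toward the preceding segment.
The trigger is the preceding segment, so the direction is progressive (perseverative).

progressive place assimilation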